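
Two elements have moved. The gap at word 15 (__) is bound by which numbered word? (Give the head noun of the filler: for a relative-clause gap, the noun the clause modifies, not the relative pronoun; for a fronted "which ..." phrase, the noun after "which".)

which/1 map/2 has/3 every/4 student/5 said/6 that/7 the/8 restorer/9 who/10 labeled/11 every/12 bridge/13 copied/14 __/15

The marked gap is the direct object of "copied".
Its filler is the fronted wh-phrase "which map", at word 2.
(The other dependency links word 9 to a gap after word 10.)

2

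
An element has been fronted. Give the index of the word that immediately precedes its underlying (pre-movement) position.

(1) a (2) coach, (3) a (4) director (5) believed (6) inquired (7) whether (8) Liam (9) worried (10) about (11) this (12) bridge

The displaced element is "a coach" (word 2).
It is linked across 1 clause boundary (Ø).
It functions as the subject of "inquired", so the gap sits immediately after word 5 ("believed").
Base order: A director believed that a coach inquired whether Liam worried about this bridge.

5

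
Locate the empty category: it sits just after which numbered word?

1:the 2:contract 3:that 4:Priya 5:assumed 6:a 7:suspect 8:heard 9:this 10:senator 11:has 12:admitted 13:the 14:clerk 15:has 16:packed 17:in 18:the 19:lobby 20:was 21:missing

The displaced element is "the contract" (word 2).
It is linked across 3 clause boundaries (Ø → Ø → Ø).
It functions as the direct object of "packed", so the gap sits immediately after word 16 ("packed").
Base order: Priya assumed a suspect heard this senator has admitted the clerk has packed the contract in the lobby.

16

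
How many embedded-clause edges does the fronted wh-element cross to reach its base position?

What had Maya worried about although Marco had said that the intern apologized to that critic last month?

"what" originates inside the matrix clause — no clause boundary is crossed.

0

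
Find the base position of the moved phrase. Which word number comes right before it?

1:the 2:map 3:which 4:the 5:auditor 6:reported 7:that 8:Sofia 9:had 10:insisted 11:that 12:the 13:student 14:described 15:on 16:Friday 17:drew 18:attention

14

The displaced element is "the map" (word 2).
It is linked across 2 clause boundaries (that → that).
It functions as the direct object of "described", so the gap sits immediately after word 14 ("described").
Base order: The auditor reported that Sofia had insisted that the student described the map on Friday.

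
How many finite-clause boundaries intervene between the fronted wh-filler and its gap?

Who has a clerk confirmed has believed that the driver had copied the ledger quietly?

"who" is extracted from the subject of "believed".
Boundaries crossed, outermost first: [Ø] — 1 in total.

1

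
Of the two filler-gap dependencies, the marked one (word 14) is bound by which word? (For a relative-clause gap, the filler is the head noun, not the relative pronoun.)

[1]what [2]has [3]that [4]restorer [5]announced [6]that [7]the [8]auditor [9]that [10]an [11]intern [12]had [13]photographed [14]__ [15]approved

8

The marked gap is inside the relative clause, the direct object of "photographed".
Its filler is the head noun "auditor" (via "that"), at word 8.
(The other dependency links word 1 to a gap after word 15.)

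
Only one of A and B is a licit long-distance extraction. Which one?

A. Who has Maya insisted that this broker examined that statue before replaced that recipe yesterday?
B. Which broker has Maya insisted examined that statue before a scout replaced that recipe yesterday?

In A, the wh-phrase is extracted from inside an adjunct island (introduced by "before"), which blocks movement.
In B, the extraction path crosses only that-complement boundaries, which are transparent.
So B is grammatical.

B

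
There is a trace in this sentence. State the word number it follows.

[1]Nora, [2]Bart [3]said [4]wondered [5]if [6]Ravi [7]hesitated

The displaced element is "Nora" (word 1).
It is linked across 1 clause boundary (Ø).
It functions as the subject of "wondered", so the gap sits immediately after word 3 ("said").
Base order: Bart said that Nora wondered if Ravi hesitated.

3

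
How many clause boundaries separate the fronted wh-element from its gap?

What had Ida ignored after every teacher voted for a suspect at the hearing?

0

"what" originates inside the matrix clause — no clause boundary is crossed.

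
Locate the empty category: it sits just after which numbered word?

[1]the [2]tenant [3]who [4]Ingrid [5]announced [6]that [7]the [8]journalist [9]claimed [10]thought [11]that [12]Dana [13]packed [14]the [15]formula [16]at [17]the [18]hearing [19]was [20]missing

9

The displaced element is "the tenant" (word 2).
It is linked across 2 clause boundaries (that → Ø).
It functions as the subject of "thought", so the gap sits immediately after word 9 ("claimed").
Base order: Ingrid announced that the journalist claimed the tenant thought that Dana packed the formula at the hearing.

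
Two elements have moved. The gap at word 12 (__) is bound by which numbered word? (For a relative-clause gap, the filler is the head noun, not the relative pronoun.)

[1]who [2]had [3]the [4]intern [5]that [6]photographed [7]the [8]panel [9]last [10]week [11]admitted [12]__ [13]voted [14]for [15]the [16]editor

1

The marked gap is the subject of "voted".
Its filler is the fronted wh-phrase "who", at word 1.
(The other dependency links word 4 to a gap after word 5.)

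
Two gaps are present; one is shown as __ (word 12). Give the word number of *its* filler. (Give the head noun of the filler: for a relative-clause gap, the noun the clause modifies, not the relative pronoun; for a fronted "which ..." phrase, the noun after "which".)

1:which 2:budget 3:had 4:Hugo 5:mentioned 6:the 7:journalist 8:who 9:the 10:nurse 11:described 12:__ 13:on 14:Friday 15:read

7

The marked gap is inside the relative clause, the direct object of "described".
Its filler is the head noun "journalist" (via "who"), at word 7.
(The other dependency links word 2 to a gap after word 15.)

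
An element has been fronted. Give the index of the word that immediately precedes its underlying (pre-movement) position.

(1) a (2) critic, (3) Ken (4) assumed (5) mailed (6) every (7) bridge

4

The displaced element is "a critic" (word 2).
It is linked across 1 clause boundary (Ø).
It functions as the subject of "mailed", so the gap sits immediately after word 4 ("assumed").
Base order: Ken assumed a critic mailed every bridge.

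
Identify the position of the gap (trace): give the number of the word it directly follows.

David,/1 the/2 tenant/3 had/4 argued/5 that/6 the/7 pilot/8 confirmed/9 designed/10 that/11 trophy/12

9

The displaced element is "David" (word 1).
It is linked across 2 clause boundaries (that → Ø).
It functions as the subject of "designed", so the gap sits immediately after word 9 ("confirmed").
Base order: The tenant had argued that the pilot confirmed that David designed that trophy.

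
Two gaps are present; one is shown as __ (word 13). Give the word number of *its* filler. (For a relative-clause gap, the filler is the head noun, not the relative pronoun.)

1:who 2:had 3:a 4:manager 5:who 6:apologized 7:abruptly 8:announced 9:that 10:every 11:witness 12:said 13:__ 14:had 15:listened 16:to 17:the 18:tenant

1

The marked gap is the subject of "listened".
Its filler is the fronted wh-phrase "who", at word 1.
(The other dependency links word 4 to a gap after word 5.)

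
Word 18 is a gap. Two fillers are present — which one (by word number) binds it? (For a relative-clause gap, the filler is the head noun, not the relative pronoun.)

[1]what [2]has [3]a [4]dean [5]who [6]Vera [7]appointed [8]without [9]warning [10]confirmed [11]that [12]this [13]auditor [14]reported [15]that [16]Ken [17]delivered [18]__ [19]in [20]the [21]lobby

The marked gap is the direct object of "delivered".
Its filler is the fronted wh-phrase "what", at word 1.
(The other dependency links word 4 to a gap after word 7.)

1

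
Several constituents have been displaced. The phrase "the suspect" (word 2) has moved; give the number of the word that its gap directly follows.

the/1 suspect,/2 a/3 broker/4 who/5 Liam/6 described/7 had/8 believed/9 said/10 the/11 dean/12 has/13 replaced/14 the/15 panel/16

9

The displaced element is "the suspect" (word 2).
It is linked across 1 clause boundary (Ø).
It functions as the subject of "said", so the gap sits immediately after word 9 ("believed").
Base order: A broker who Liam described had believed that the suspect said the dean has replaced the panel.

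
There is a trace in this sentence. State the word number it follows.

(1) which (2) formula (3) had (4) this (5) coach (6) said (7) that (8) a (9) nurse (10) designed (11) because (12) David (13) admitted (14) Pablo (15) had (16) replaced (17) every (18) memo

The displaced element is "which formula" (word 2).
It is linked across 1 clause boundary (that).
It functions as the direct object of "designed", so the gap sits immediately after word 10 ("designed").
Base order: This coach had said that a nurse designed which formula because David admitted Pablo had replaced every memo.

10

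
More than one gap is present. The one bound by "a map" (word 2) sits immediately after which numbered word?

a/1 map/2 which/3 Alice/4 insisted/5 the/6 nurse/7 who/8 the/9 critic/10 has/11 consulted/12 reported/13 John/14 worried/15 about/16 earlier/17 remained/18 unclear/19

16

The displaced element is "a map" (word 2).
It is linked across 2 clause boundaries (Ø → Ø).
It functions as the object of the preposition "about" of "worried", so the gap sits immediately after word 16 ("about").
Base order: Alice insisted the nurse who the critic has consulted reported John worried about a map earlier.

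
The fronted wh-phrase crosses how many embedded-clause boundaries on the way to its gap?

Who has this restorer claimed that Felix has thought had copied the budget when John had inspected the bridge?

2

"who" is extracted from the subject of "copied".
Boundaries crossed, outermost first: [that], [Ø] — 2 in total.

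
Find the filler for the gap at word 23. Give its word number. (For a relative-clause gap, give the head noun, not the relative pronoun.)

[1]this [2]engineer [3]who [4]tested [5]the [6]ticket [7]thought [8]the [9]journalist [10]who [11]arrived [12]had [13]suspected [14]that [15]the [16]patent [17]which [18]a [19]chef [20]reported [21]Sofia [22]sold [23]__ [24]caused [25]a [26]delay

The gap at 23 is the object of "sold", inside a relative clause.
The relative pronoun is "which" (word 17); it is bound by the head noun immediately before it.
Its filler is the head noun "patent", at word 16.

16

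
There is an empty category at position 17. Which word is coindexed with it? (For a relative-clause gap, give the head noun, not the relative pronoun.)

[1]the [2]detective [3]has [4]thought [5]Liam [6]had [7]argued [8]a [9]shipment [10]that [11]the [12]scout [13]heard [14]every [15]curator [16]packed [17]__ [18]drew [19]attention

9

The gap at 17 is the object of "packed", inside a relative clause.
The relative pronoun is "that" (word 10); it is bound by the head noun immediately before it.
Its filler is the head noun "shipment", at word 9.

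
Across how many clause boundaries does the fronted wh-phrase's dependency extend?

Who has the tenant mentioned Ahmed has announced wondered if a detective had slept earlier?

2

"who" is extracted from the subject of "wondered".
Boundaries crossed, outermost first: [Ø], [Ø] — 2 in total.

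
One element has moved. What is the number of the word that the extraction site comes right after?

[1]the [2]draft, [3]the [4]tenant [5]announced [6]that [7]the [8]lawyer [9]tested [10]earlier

The displaced element is "the draft" (word 2).
It is linked across 1 clause boundary (that).
It functions as the direct object of "tested", so the gap sits immediately after word 9 ("tested").
Base order: The tenant announced that the lawyer tested the draft earlier.

9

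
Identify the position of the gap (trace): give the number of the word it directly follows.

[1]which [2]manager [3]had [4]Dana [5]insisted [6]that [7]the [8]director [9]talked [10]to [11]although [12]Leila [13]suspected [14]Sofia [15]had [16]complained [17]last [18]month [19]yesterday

The displaced element is "which manager" (word 2).
It is linked across 1 clause boundary (that).
It functions as the object of the preposition "to" of "talked", so the gap sits immediately after word 10 ("to").
Base order: Dana had insisted that the director talked to which manager although Leila suspected Sofia had complained last month yesterday.

10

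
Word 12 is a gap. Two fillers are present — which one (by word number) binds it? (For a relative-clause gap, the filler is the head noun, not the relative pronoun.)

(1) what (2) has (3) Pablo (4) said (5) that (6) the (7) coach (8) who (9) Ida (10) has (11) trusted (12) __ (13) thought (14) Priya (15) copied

The marked gap is inside the relative clause, the direct object of "trusted".
Its filler is the head noun "coach" (via "who"), at word 7.
(The other dependency links word 1 to a gap after word 15.)

7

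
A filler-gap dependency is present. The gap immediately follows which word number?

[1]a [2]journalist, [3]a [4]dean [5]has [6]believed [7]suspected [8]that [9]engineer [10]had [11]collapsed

6

The displaced element is "a journalist" (word 2).
It is linked across 1 clause boundary (Ø).
It functions as the subject of "suspected", so the gap sits immediately after word 6 ("believed").
Base order: A dean has believed that a journalist suspected that engineer had collapsed.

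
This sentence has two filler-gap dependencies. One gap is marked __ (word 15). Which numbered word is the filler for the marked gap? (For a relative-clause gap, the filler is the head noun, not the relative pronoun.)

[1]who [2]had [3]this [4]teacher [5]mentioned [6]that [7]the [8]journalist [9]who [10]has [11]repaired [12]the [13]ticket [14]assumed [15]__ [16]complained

1

The marked gap is the subject of "complained".
Its filler is the fronted wh-phrase "who", at word 1.
(The other dependency links word 8 to a gap after word 9.)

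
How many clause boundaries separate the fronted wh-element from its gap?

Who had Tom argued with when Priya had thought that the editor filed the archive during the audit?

"who" originates inside the matrix clause — no clause boundary is crossed.

0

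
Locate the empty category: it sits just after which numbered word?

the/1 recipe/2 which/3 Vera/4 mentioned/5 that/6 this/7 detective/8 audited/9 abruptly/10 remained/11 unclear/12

The displaced element is "the recipe" (word 2).
It is linked across 1 clause boundary (that).
It functions as the direct object of "audited", so the gap sits immediately after word 9 ("audited").
Base order: Vera mentioned that this detective audited the recipe abruptly.

9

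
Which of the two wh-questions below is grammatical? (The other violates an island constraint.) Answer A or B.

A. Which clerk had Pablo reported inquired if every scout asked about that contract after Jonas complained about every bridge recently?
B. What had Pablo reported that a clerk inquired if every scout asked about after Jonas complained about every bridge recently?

In B, the wh-phrase is extracted from inside a wh-island (introduced by "if"), which blocks movement.
In A, the extraction path crosses only that-complement boundaries, which are transparent.
So A is grammatical.

A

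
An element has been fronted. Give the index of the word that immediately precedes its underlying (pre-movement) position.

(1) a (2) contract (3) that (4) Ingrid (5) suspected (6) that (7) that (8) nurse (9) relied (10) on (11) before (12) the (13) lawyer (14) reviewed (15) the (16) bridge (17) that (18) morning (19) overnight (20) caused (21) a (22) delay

10

The displaced element is "a contract" (word 2).
It is linked across 1 clause boundary (that).
It functions as the object of the preposition "on" of "relied", so the gap sits immediately after word 10 ("on").
Base order: Ingrid suspected that that nurse relied on a contract before the lawyer reviewed the bridge that morning overnight.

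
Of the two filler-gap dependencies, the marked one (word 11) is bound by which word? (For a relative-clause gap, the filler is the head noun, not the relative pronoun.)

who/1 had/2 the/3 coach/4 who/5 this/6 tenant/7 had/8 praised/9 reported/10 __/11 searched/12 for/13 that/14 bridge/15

1

The marked gap is the subject of "searched".
Its filler is the fronted wh-phrase "who", at word 1.
(The other dependency links word 4 to a gap after word 9.)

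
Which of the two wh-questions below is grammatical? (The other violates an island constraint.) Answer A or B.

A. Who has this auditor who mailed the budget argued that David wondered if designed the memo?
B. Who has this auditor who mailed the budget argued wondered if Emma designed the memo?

B

In A, the wh-phrase is extracted from inside a wh-island (introduced by "if"), which blocks movement.
In B, the extraction path crosses only that-complement boundaries, which are transparent.
So B is grammatical.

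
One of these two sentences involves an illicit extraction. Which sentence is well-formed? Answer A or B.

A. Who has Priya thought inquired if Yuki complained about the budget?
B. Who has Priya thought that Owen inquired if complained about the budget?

A

In B, the wh-phrase is extracted from inside a wh-island (introduced by "if"), which blocks movement.
In A, the extraction path crosses only that-complement boundaries, which are transparent.
So A is grammatical.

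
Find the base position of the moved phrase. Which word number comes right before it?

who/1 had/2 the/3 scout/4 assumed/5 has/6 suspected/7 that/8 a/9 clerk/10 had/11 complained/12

5

The displaced element is "who" (word 1).
It is linked across 1 clause boundary (Ø).
It functions as the subject of "suspected", so the gap sits immediately after word 5 ("assumed").
Base order: The scout had assumed that who has suspected that a clerk had complained.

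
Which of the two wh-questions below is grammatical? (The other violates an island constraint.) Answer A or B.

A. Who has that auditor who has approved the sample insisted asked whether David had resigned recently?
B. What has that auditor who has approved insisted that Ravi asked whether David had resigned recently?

A

In B, the wh-phrase is extracted from inside a complex-NP island (relative clause) (introduced by "who"), which blocks movement.
In A, the extraction path crosses only that-complement boundaries, which are transparent.
So A is grammatical.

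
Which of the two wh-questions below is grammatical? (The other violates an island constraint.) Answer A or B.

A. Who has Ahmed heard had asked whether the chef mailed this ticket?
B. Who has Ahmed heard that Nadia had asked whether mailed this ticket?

A

In B, the wh-phrase is extracted from inside a wh-island (introduced by "whether"), which blocks movement.
In A, the extraction path crosses only that-complement boundaries, which are transparent.
So A is grammatical.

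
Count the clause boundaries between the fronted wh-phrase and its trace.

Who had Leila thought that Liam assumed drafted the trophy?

2

"who" is extracted from the subject of "drafted".
Boundaries crossed, outermost first: [that], [Ø] — 2 in total.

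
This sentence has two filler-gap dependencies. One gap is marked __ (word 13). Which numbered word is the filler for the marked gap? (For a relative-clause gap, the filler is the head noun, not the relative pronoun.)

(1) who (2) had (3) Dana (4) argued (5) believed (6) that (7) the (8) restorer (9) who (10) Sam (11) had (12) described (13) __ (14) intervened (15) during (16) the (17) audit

8

The marked gap is inside the relative clause, the direct object of "described".
Its filler is the head noun "restorer" (via "who"), at word 8.
(The other dependency links word 1 to a gap after word 4.)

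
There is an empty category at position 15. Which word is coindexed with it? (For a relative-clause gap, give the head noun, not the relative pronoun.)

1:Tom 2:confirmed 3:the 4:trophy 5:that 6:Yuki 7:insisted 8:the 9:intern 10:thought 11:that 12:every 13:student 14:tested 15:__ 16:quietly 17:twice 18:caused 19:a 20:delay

The gap at 15 is the object of "tested", inside a relative clause.
The relative pronoun is "that" (word 5); it is bound by the head noun immediately before it.
Its filler is the head noun "trophy", at word 4.

4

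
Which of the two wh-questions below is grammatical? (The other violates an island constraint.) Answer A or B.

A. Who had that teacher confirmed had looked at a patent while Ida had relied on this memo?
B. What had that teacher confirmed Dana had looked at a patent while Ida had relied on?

In B, the wh-phrase is extracted from inside an adjunct island (introduced by "while"), which blocks movement.
In A, the extraction path crosses only that-complement boundaries, which are transparent.
So A is grammatical.

A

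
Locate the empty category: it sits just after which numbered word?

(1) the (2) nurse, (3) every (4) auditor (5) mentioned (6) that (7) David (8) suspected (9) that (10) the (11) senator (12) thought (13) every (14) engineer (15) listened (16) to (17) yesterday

16

The displaced element is "the nurse" (word 2).
It is linked across 3 clause boundaries (that → that → Ø).
It functions as the object of the preposition "to" of "listened", so the gap sits immediately after word 16 ("to").
Base order: Every auditor mentioned that David suspected that the senator thought every engineer listened to the nurse yesterday.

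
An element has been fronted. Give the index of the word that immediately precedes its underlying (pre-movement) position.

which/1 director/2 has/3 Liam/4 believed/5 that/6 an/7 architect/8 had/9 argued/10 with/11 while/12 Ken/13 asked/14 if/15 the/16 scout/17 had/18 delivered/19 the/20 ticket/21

11

The displaced element is "which director" (word 2).
It is linked across 1 clause boundary (that).
It functions as the object of the preposition "with" of "argued", so the gap sits immediately after word 11 ("with").
Base order: Liam has believed that an architect had argued with which director while Ken asked if the scout had delivered the ticket.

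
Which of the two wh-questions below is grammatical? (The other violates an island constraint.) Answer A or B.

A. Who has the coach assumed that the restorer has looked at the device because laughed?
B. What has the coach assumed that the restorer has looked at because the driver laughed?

In A, the wh-phrase is extracted from inside an adjunct island (introduced by "because"), which blocks movement.
In B, the extraction path crosses only that-complement boundaries, which are transparent.
So B is grammatical.

B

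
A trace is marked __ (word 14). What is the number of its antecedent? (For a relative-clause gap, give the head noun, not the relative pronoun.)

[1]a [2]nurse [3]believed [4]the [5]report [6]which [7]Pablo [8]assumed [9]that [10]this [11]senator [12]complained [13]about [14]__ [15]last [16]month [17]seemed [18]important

The gap at 14 is the prepositional object of "complained", inside a relative clause.
The relative pronoun is "which" (word 6); it is bound by the head noun immediately before it.
Its filler is the head noun "report", at word 5.

5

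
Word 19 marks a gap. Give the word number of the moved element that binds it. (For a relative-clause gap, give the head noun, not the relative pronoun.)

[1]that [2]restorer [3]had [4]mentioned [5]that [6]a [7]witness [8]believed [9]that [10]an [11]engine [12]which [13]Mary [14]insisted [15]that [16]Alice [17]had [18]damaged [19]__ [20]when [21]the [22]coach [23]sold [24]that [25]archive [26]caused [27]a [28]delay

11

The gap at 19 is the object of "damaged", inside a relative clause.
The relative pronoun is "which" (word 12); it is bound by the head noun immediately before it.
Its filler is the head noun "engine", at word 11.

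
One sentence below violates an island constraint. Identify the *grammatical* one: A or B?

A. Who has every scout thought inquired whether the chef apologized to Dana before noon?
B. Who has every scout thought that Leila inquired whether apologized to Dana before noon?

In B, the wh-phrase is extracted from inside a wh-island (introduced by "whether"), which blocks movement.
In A, the extraction path crosses only that-complement boundaries, which are transparent.
So A is grammatical.

A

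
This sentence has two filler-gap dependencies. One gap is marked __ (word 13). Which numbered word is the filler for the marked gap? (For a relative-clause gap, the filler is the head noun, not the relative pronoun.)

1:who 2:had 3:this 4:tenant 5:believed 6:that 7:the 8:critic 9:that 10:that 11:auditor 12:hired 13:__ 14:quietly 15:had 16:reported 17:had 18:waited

The marked gap is inside the relative clause, the direct object of "hired".
Its filler is the head noun "critic" (via "that"), at word 8.
(The other dependency links word 1 to a gap after word 16.)

8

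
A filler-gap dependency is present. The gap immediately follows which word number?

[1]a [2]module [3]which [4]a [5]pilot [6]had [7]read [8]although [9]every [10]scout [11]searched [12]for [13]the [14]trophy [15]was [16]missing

The displaced element is "a module" (word 2).
It functions as the direct object of "read", so the gap sits immediately after word 7 ("read").
Base order: A pilot had read a module although every scout searched for the trophy.

7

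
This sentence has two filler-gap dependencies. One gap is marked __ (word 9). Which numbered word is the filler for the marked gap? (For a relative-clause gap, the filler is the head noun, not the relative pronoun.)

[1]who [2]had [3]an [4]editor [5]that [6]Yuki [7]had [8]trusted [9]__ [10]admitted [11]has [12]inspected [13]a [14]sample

4

The marked gap is inside the relative clause, the direct object of "trusted".
Its filler is the head noun "editor" (via "that"), at word 4.
(The other dependency links word 1 to a gap after word 10.)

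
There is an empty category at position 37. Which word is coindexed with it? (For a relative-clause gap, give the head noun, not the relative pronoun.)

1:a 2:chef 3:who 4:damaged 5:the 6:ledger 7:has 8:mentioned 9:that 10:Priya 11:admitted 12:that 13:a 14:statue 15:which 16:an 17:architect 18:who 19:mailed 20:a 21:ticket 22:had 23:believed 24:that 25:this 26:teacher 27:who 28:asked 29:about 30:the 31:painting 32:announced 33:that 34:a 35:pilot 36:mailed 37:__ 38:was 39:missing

14

The gap at 37 is the object of "mailed", inside a relative clause.
The relative pronoun is "which" (word 15); it is bound by the head noun immediately before it.
Its filler is the head noun "statue", at word 14.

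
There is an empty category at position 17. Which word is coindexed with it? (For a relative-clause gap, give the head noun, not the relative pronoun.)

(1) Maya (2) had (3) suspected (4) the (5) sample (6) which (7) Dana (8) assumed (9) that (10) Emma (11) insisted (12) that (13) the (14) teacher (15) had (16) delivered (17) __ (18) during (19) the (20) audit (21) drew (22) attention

5

The gap at 17 is the object of "delivered", inside a relative clause.
The relative pronoun is "which" (word 6); it is bound by the head noun immediately before it.
Its filler is the head noun "sample", at word 5.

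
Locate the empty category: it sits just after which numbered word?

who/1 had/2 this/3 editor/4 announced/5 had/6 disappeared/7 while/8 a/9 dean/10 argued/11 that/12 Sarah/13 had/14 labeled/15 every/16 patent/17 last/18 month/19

5

The displaced element is "who" (word 1).
It is linked across 1 clause boundary (Ø).
It functions as the subject of "disappeared", so the gap sits immediately after word 5 ("announced").
Base order: This editor had announced that who had disappeared while a dean argued that Sarah had labeled every patent last month.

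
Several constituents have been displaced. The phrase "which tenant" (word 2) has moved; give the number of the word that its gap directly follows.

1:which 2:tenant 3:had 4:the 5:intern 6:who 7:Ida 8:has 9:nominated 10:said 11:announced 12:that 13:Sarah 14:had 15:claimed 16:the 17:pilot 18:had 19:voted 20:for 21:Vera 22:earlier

The displaced element is "which tenant" (word 2).
It is linked across 1 clause boundary (Ø).
It functions as the subject of "announced", so the gap sits immediately after word 10 ("said").
Base order: The intern who Ida has nominated had said that which tenant announced that Sarah had claimed the pilot had voted for Vera earlier.

10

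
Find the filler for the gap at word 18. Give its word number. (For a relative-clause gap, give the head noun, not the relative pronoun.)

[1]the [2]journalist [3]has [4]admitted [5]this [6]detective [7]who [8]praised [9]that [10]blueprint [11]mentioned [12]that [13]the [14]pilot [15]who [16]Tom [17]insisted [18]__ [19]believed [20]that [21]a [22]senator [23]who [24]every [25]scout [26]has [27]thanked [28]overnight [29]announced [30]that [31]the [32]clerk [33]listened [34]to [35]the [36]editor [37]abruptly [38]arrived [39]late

The gap at 18 is the subject of "believed", inside a relative clause.
The relative pronoun is "who" (word 15); it is bound by the head noun immediately before it.
Its filler is the head noun "pilot", at word 14.

14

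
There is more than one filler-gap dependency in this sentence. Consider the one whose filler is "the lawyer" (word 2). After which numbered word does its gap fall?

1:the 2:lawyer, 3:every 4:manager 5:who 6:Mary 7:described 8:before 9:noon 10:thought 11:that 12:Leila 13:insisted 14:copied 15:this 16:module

13

The displaced element is "the lawyer" (word 2).
It is linked across 2 clause boundaries (that → Ø).
It functions as the subject of "copied", so the gap sits immediately after word 13 ("insisted").
Base order: Every manager who Mary described before noon thought that Leila insisted that the lawyer copied this module.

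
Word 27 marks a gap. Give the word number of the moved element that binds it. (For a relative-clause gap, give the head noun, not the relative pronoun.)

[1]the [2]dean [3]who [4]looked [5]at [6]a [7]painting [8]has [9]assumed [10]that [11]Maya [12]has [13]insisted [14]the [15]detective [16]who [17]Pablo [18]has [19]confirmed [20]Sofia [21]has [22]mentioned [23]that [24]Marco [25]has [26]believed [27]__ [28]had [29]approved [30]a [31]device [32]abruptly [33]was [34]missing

The gap at 27 is the subject of "approved", inside a relative clause.
The relative pronoun is "who" (word 16); it is bound by the head noun immediately before it.
Its filler is the head noun "detective", at word 15.

15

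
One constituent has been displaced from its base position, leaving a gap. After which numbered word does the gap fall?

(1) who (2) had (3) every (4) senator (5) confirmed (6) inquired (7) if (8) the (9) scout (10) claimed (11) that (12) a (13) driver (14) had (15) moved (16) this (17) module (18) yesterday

5

The displaced element is "who" (word 1).
It is linked across 1 clause boundary (Ø).
It functions as the subject of "inquired", so the gap sits immediately after word 5 ("confirmed").
Base order: Every senator had confirmed that who inquired if the scout claimed that a driver had moved this module yesterday.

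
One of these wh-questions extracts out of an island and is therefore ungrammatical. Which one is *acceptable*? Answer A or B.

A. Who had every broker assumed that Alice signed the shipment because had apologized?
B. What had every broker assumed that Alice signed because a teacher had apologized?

In A, the wh-phrase is extracted from inside an adjunct island (introduced by "because"), which blocks movement.
In B, the extraction path crosses only that-complement boundaries, which are transparent.
So B is grammatical.

B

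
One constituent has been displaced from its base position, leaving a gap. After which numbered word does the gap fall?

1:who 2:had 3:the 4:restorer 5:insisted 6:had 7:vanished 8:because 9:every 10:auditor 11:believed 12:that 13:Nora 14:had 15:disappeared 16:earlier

5

The displaced element is "who" (word 1).
It is linked across 1 clause boundary (Ø).
It functions as the subject of "vanished", so the gap sits immediately after word 5 ("insisted").
Base order: The restorer had insisted that who had vanished because every auditor believed that Nora had disappeared earlier.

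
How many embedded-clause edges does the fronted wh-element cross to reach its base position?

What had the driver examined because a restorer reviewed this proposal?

0

"what" originates inside the matrix clause — no clause boundary is crossed.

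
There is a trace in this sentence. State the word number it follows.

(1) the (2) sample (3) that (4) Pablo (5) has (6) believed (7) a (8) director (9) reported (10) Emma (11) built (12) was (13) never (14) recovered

11

The displaced element is "the sample" (word 2).
It is linked across 2 clause boundaries (Ø → Ø).
It functions as the direct object of "built", so the gap sits immediately after word 11 ("built").
Base order: Pablo has believed a director reported Emma built the sample.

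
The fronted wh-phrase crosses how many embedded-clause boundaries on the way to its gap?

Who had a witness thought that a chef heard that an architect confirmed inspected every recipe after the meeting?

"who" is extracted from the subject of "inspected".
Boundaries crossed, outermost first: [that], [that], [Ø] — 3 in total.

3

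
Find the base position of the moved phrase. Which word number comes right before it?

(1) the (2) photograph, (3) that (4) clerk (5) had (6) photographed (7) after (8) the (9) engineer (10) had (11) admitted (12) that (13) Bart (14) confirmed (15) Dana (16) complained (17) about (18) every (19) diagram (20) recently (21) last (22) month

6

The displaced element is "the photograph" (word 2).
It functions as the direct object of "photographed", so the gap sits immediately after word 6 ("photographed").
Base order: That clerk had photographed the photograph after the engineer had admitted that Bart confirmed Dana complained about every diagram recently last month.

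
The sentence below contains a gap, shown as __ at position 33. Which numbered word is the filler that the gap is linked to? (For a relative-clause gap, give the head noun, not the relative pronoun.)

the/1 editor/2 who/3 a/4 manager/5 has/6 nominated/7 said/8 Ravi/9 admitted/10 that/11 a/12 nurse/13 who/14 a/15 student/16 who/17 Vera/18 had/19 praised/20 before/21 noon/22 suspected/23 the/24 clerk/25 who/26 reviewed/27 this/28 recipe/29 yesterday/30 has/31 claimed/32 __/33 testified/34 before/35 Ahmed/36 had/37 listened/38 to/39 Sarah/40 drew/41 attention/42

The gap at 33 is the subject of "testified", inside a relative clause.
The relative pronoun is "who" (word 14); it is bound by the head noun immediately before it.
Its filler is the head noun "nurse", at word 13.

13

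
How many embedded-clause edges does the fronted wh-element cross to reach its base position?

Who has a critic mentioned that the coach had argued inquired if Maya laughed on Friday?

"who" is extracted from the subject of "inquired".
Boundaries crossed, outermost first: [that], [Ø] — 2 in total.

2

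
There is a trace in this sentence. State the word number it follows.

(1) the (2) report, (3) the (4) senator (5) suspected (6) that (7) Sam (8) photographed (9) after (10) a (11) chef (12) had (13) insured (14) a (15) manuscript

The displaced element is "the report" (word 2).
It is linked across 1 clause boundary (that).
It functions as the direct object of "photographed", so the gap sits immediately after word 8 ("photographed").
Base order: The senator suspected that Sam photographed the report after a chef had insured a manuscript.

8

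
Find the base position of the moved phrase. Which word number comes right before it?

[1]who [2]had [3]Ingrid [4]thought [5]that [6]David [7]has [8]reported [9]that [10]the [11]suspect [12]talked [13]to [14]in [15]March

13

The displaced element is "who" (word 1).
It is linked across 2 clause boundaries (that → that).
It functions as the object of the preposition "to" of "talked", so the gap sits immediately after word 13 ("to").
Base order: Ingrid had thought that David has reported that the suspect talked to who in March.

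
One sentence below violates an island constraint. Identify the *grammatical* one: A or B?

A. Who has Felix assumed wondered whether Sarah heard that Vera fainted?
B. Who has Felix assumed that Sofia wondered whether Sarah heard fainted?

In B, the wh-phrase is extracted from inside a wh-island (introduced by "whether"), which blocks movement.
In A, the extraction path crosses only that-complement boundaries, which are transparent.
So A is grammatical.

A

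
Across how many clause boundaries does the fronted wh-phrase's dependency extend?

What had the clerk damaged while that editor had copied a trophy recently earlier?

"what" originates inside the matrix clause — no clause boundary is crossed.

0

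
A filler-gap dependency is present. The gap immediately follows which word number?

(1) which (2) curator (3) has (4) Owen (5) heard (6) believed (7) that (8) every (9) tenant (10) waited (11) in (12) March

5

The displaced element is "which curator" (word 2).
It is linked across 1 clause boundary (Ø).
It functions as the subject of "believed", so the gap sits immediately after word 5 ("heard").
Base order: Owen has heard which curator believed that every tenant waited in March.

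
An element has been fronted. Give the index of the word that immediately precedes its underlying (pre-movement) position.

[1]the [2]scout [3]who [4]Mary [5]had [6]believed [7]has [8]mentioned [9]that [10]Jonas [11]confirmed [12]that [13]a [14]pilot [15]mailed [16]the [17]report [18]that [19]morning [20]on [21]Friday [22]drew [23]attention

The displaced element is "the scout" (word 2).
It is linked across 1 clause boundary (Ø).
It functions as the subject of "mentioned", so the gap sits immediately after word 6 ("believed").
Base order: Mary had believed that the scout has mentioned that Jonas confirmed that a pilot mailed the report that morning on Friday.

6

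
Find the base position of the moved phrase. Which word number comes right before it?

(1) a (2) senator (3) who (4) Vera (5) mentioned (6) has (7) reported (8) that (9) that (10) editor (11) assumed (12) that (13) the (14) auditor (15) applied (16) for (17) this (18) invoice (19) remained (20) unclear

The displaced element is "a senator" (word 2).
It is linked across 1 clause boundary (Ø).
It functions as the subject of "reported", so the gap sits immediately after word 5 ("mentioned").
Base order: Vera mentioned a senator has reported that that editor assumed that the auditor applied for this invoice.

5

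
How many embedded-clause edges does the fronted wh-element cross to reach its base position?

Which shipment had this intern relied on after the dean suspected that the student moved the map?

"which shipment" originates inside the matrix clause — no clause boundary is crossed.

0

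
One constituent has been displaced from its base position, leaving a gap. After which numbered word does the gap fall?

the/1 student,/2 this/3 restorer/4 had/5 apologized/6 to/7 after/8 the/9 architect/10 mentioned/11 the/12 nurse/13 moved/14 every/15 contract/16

The displaced element is "the student" (word 2).
It functions as the object of the preposition "to" of "apologized", so the gap sits immediately after word 7 ("to").
Base order: This restorer had apologized to the student after the architect mentioned the nurse moved every contract.

7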